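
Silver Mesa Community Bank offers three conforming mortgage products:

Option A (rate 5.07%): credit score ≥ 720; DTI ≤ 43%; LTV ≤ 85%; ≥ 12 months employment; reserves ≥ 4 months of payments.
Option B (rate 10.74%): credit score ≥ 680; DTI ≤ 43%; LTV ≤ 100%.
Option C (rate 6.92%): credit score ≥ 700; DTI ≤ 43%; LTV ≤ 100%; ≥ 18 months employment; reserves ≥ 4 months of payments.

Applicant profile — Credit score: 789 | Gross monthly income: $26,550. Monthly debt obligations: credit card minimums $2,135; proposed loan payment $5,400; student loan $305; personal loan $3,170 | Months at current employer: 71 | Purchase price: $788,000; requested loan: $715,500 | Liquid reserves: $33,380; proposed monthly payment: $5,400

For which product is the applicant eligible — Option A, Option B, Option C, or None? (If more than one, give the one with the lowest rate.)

Total debts = (2,135 + 5,400 + 305 + 3,170) = 11,010; DTI = 11,010/26,550 = 41.5%.
LTV = 715,500/788,000 = 90.8%.
Reserves = 33,380/5,400 = 6.2 months.
Option A: score 789 ≥ 720; DTI 41.5% ≤ 43%; LTV 90.8% > 85%; employment 71 ≥ 12 mo; reserves 6.2 ≥ 4 mo → does not qualify.
Option B: score 789 ≥ 680; DTI 41.5% ≤ 43%; LTV 90.8% ≤ 100% → qualifies.
Option C: score 789 ≥ 700; DTI 41.5% ≤ 43%; LTV 90.8% ≤ 100%; employment 71 ≥ 18 mo; reserves 6.2 ≥ 4 mo → qualifies.
Qualifying: Option B, Option C. Lowest rate is 6.92% → Option C.

Option C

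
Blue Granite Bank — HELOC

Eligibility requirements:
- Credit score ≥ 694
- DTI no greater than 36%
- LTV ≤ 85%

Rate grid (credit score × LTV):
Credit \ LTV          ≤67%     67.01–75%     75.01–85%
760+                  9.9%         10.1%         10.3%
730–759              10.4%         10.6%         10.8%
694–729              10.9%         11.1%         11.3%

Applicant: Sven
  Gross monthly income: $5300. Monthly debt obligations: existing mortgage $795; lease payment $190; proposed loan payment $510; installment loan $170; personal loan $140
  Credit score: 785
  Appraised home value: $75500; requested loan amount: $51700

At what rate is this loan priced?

10.1%

Credit score 785 ≥ 694; Total monthly debts = (795 + 190 + 510 + 170 + 140) = 1,805. DTI = 1,805/5,300 = 34.1% ≤ 36%
LTV: 51,700 ÷ 75,500 = 68.5%, within 85% cap
Score 785 is in the 760+ band; LTV 68.5% is in the 67.01–75% band → 10.1%.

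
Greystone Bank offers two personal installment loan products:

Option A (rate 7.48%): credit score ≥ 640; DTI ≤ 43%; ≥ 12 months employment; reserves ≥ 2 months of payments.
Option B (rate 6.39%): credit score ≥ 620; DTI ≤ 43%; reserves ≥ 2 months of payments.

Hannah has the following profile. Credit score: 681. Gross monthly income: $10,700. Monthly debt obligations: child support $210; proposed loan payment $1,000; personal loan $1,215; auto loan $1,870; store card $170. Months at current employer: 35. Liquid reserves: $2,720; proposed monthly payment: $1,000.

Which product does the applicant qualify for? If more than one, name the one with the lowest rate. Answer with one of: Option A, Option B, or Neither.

Option B

Total debts = (210 + 1,000 + 1,215 + 1,870 + 170) = 4,465; DTI = 4,465/10,700 = 41.7%.
Reserves = 2,720/1,000 = 2.7 months.
Option A: score 681 ≥ 640; DTI 41.7% ≤ 43%; employment 35 ≥ 12 mo; reserves 2.7 ≥ 2 mo → qualifies.
Option B: score 681 ≥ 620; DTI 41.7% ≤ 43%; reserves 2.7 ≥ 2 mo → qualifies.
Qualifying: Option A, Option B. Lowest rate is 6.39% → Option B.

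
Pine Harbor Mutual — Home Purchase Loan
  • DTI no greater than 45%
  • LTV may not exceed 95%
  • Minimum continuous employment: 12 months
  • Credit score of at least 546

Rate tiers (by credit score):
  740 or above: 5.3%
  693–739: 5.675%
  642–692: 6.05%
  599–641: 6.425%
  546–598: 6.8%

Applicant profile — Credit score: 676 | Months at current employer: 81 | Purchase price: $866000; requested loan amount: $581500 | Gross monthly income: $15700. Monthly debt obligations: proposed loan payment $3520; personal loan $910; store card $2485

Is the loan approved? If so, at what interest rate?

Credit score 676 ≥ 546 (meets minimum)
Employment 81 ≥ 12 months
Total monthly debts = (3,520 + 910 + 2,485) = 6,915. Debt-to-income = 6,915/15,700 = 44% — meets 45% limit
LTV = 581,500/866,000 = 67.1% ≤ 95%
All requirements met. Score 676 falls in the 642–692 tier → 6.05%.

Approved at 6.05%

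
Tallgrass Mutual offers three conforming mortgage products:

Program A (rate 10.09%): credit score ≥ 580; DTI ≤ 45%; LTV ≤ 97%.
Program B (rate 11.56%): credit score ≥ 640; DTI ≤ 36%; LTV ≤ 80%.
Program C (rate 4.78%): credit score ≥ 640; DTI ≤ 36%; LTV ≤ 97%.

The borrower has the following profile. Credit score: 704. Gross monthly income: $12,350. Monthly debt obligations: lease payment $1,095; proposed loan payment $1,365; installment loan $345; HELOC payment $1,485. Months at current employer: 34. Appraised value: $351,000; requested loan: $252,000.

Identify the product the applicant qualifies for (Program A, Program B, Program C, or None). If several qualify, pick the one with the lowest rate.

Total debts = (1,095 + 1,365 + 345 + 1,485) = 4,290; DTI = 4,290/12,350 = 34.7%.
LTV = 252,000/351,000 = 71.8%.
Program A: score 704 ≥ 580; DTI 34.7% ≤ 45%; LTV 71.8% ≤ 97% → qualifies.
Program B: score 704 ≥ 640; DTI 34.7% ≤ 36%; LTV 71.8% ≤ 80% → qualifies.
Program C: score 704 ≥ 640; DTI 34.7% ≤ 36%; LTV 71.8% ≤ 97% → qualifies.
Qualifying: Program A, Program B, Program C. Lowest rate is 4.78% → Program C.

Program C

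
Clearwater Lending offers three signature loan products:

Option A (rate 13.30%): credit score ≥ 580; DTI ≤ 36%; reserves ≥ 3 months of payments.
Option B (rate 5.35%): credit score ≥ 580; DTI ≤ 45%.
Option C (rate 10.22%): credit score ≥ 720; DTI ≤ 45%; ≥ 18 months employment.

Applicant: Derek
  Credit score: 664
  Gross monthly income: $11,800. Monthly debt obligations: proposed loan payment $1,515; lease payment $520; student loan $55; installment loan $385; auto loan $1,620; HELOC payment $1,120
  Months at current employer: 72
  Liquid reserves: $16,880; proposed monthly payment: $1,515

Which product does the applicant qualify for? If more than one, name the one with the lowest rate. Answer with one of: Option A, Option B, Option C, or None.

Total debts = (1,515 + 520 + 55 + 385 + 1,620 + 1,120) = 5,215; DTI = 5,215/11,800 = 44.2%.
Reserves = 16,880/1,515 = 11.1 months.
Option A: score 664 ≥ 580; DTI 44.2% > 36%; reserves 11.1 ≥ 3 mo → does not qualify.
Option B: score 664 ≥ 580; DTI 44.2% ≤ 45% → qualifies.
Option C: score 664 < 720; DTI 44.2% ≤ 45%; employment 72 ≥ 18 mo → does not qualify.

Option B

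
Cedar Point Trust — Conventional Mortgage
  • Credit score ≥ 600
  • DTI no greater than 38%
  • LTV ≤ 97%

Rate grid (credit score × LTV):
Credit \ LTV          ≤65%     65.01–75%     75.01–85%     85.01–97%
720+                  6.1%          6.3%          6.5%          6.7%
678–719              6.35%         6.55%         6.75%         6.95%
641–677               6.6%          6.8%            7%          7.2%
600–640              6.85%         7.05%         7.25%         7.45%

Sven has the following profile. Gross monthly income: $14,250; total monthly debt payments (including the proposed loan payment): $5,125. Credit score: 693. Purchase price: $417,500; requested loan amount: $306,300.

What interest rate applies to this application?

6.55%

Credit score 693 ≥ 600; Debt-to-income = 5,125/14,250 = 36% — meets 38% limit
LTV: 306,300 ÷ 417,500 = 73.4%, within 97% cap
Score 693 is in the 678–719 band; LTV 73.4% is in the 65.01–75% band → 6.55%.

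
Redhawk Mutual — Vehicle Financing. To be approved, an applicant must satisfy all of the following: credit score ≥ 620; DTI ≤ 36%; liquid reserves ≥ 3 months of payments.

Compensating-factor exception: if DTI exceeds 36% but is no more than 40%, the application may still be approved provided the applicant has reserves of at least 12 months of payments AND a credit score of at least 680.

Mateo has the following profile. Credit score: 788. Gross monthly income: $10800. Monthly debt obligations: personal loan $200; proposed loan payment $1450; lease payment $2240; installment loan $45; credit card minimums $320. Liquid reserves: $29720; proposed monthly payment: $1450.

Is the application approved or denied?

Approved

Credit score 788 ≥ 620 (meets base)
Total debts = (200 + 1,450 + 2,240 + 45 + 320) = 4,255. DTI = 4,255/10,800 = 39.4% > 36% — standard DTI limit exceeded.
Reserves = 29,720/1,450 = 20.5 months ≥ 3
39.4% falls in the override range (36%–40%), so the compensating-factor test applies.
Reserves 20.5 ≥ 12 months; credit score 788 ≥ 680.
Both compensating conditions met → exception applies.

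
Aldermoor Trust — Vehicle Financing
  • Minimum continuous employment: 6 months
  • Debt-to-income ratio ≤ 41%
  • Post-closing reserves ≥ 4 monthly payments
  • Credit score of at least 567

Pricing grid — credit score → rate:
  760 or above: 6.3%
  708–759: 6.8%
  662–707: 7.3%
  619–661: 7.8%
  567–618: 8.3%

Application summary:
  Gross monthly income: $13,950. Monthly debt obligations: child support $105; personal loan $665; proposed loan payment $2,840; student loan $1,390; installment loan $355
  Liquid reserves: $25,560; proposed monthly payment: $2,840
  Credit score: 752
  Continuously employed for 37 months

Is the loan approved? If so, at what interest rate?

Approved at 6.8%

Credit score 752 ≥ 567 (meets minimum)
Reserves = 25,560/2,840 = 9.0 months ≥ 4
Total monthly debts = (105 + 665 + 2,840 + 1,390 + 355) = 5,355. DTI = 5,355/13,950 = 38.4% ≤ 41%
Employment 37 ≥ 6 months
All requirements met. Score 752 falls in the 708–759 tier → 6.8%.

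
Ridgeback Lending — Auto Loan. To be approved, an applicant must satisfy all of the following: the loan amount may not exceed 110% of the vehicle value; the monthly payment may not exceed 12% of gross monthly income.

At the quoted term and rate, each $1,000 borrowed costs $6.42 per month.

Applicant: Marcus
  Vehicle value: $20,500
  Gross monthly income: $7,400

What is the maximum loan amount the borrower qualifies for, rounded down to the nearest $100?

Payment cap: 12% × $7,400 = $888/month.
At $6.42 per $1,000, that supports 888/6.42 × 1,000 ≈ $138,317 → $138,300.
LTV cap: 110% × $20,500 = $22,550 → $22,500.
Binding constraint: loan-to-value.

$22,500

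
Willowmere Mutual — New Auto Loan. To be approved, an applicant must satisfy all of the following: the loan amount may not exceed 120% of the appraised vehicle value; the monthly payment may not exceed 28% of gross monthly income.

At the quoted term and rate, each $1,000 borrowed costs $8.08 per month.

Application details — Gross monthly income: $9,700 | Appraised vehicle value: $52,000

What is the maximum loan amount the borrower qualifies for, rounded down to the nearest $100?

Payment cap: 28% × $9,700 = $2,716/month.
At $8.08 per $1,000, that supports 2,716/8.08 × 1,000 ≈ $336,138 → $336,100.
LTV cap: 120% × $52,000 = $62,400 → $62,400.
Binding constraint: loan-to-value.

$62,400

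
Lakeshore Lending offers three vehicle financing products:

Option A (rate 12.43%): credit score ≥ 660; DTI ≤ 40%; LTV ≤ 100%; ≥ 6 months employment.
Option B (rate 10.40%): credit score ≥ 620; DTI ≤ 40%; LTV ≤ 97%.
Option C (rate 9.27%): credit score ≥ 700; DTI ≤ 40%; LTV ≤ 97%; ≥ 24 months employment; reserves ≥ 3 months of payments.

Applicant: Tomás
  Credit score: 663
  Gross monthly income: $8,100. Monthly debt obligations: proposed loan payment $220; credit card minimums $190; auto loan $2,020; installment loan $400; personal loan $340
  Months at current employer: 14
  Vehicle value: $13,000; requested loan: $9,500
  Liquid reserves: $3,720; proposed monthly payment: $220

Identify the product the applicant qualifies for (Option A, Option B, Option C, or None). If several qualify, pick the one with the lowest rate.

Total debts = (220 + 190 + 2,020 + 400 + 340) = 3,170; DTI = 3,170/8,100 = 39.1%.
LTV = 9,500/13,000 = 73.1%.
Reserves = 3,720/220 = 16.9 months.
Option A: score 663 ≥ 660; DTI 39.1% ≤ 40%; LTV 73.1% ≤ 100%; employment 14 ≥ 6 mo → qualifies.
Option B: score 663 ≥ 620; DTI 39.1% ≤ 40%; LTV 73.1% ≤ 97% → qualifies.
Option C: score 663 < 700; DTI 39.1% ≤ 40%; LTV 73.1% ≤ 97%; employment 14 < 24 mo; reserves 16.9 ≥ 3 mo → does not qualify.
Qualifying: Option A, Option B. Lowest rate is 10.40% → Option B.

Option B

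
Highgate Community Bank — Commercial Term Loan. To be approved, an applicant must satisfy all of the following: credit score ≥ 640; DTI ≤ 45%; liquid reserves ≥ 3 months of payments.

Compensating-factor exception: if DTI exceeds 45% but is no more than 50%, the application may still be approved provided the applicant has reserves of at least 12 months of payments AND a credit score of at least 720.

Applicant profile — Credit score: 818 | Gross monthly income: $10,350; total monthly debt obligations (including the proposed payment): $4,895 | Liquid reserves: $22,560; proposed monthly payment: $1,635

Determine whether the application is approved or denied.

Approved

Credit score 818 ≥ 640 (meets base)
DTI: 4,895 ÷ 10,350 = 47.3%, over the 45% base limit.
Reserves = 22,560/1,635 = 13.8 months ≥ 3
DTI 47.3% is within the 45%–50% exception band; checking compensating factors.
Reserves 13.8 ≥ 12 months; credit score 818 ≥ 720.
Both override conditions satisfied; DTI exception granted.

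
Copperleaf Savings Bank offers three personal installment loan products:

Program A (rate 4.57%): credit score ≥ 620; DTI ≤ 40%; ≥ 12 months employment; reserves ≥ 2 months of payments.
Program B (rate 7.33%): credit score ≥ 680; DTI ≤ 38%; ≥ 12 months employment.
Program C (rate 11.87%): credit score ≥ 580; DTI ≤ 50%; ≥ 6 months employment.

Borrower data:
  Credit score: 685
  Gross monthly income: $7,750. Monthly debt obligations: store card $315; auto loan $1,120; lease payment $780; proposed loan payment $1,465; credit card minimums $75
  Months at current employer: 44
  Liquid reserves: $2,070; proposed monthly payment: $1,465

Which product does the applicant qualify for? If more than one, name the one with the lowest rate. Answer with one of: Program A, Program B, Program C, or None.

Program C

Total debts = (315 + 1,120 + 780 + 1,465 + 75) = 3,755; DTI = 3,755/7,750 = 48.5%.
Reserves = 2,070/1,465 = 1.4 months.
Program A: score 685 ≥ 620; DTI 48.5% > 40%; employment 44 ≥ 12 mo; reserves 1.4 < 2 mo → does not qualify.
Program B: score 685 ≥ 680; DTI 48.5% > 38%; employment 44 ≥ 12 mo → does not qualify.
Program C: score 685 ≥ 580; DTI 48.5% ≤ 50%; employment 44 ≥ 6 mo → qualifies.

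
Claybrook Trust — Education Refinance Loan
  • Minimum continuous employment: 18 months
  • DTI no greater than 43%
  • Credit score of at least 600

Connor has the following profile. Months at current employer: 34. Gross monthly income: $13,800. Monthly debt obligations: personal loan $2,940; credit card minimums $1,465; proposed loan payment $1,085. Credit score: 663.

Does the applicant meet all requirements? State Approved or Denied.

Employment 34 ≥ 18 months
Total monthly debts = (2,940 + 1,465 + 1,085) = 5,490. DTI = 5,490/13,800 = 39.8% ≤ 43%
Credit score 663 ≥ 600 (meets)
All criteria satisfied.

Approved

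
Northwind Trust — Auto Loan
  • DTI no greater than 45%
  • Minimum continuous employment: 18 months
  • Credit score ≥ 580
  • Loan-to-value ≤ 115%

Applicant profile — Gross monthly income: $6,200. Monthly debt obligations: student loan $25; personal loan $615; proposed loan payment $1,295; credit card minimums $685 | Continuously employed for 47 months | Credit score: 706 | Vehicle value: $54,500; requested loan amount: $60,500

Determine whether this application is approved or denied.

Approved

Total monthly debts = (25 + 615 + 1,295 + 685) = 2,620. DTI = 2,620/6,200 = 42.3% ≤ 45%
Employment 47 ≥ 18 months
Credit score 706 ≥ 580 (meets)
Loan-to-value = 60,500/54,500 = 111% — pass (115% max)
All criteria satisfied.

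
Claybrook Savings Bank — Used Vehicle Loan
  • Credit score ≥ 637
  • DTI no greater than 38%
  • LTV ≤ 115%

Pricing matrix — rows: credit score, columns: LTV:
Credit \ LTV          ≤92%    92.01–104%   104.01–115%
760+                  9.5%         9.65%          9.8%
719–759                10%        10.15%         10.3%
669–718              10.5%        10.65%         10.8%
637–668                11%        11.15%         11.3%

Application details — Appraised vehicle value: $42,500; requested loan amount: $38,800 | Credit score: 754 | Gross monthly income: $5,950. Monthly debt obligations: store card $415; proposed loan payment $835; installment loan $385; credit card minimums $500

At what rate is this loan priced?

10%

Credit score 754 ≥ 637; Total monthly debts = (415 + 835 + 385 + 500) = 2,135. DTI: 2,135 ÷ 5,950 = 35.9%, within the 38% cap
LTV: 38,800 ÷ 42,500 = 91.3%, within 115% cap
Row: 754 falls in 719–759. Column: 91.3% falls in ≤92%. Rate = 10%.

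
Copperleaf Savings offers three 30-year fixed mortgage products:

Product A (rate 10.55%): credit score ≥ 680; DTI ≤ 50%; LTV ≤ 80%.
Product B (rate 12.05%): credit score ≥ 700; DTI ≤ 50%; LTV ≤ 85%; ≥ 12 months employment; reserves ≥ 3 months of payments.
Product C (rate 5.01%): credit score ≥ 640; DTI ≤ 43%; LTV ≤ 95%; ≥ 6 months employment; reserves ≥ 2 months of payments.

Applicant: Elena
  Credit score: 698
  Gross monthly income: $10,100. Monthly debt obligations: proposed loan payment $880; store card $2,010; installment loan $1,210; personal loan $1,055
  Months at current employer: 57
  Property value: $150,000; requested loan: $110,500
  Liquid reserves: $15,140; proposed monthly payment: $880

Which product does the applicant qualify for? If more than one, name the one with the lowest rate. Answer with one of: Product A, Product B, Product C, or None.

Total debts = (880 + 2,010 + 1,210 + 1,055) = 5,155; DTI = 5,155/10,100 = 51%.
LTV = 110,500/150,000 = 73.7%.
Reserves = 15,140/880 = 17.2 months.
Product A: score 698 ≥ 680; DTI 51% > 50%; LTV 73.7% ≤ 80% → does not qualify.
Product B: score 698 < 700; DTI 51% > 50%; LTV 73.7% ≤ 85%; employment 57 ≥ 12 mo; reserves 17.2 ≥ 3 mo → does not qualify.
Product C: score 698 ≥ 640; DTI 51% > 43%; LTV 73.7% ≤ 95%; employment 57 ≥ 6 mo; reserves 17.2 ≥ 2 mo → does not qualify.

None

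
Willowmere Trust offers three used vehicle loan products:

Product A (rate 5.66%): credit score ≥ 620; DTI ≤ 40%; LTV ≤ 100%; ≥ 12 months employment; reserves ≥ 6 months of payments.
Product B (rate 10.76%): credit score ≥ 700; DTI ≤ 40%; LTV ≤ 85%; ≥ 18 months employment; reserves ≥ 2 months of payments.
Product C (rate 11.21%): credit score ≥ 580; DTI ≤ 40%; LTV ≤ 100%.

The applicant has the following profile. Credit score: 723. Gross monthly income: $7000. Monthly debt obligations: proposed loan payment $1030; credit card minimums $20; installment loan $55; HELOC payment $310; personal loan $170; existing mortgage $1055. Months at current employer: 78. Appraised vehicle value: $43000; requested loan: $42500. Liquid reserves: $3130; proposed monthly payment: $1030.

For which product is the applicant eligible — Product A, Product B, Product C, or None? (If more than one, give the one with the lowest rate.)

Total debts = (1,030 + 20 + 55 + 310 + 170 + 1,055) = 2,640; DTI = 2,640/7,000 = 37.7%.
LTV = 42,500/43,000 = 98.8%.
Reserves = 3,130/1,030 = 3.0 months.
Product A: score 723 ≥ 620; DTI 37.7% ≤ 40%; LTV 98.8% ≤ 100%; employment 78 ≥ 12 mo; reserves 3.0 < 6 mo → does not qualify.
Product B: score 723 ≥ 700; DTI 37.7% ≤ 40%; LTV 98.8% > 85%; employment 78 ≥ 18 mo; reserves 3.0 ≥ 2 mo → does not qualify.
Product C: score 723 ≥ 580; DTI 37.7% ≤ 40%; LTV 98.8% ≤ 100% → qualifies.

Product C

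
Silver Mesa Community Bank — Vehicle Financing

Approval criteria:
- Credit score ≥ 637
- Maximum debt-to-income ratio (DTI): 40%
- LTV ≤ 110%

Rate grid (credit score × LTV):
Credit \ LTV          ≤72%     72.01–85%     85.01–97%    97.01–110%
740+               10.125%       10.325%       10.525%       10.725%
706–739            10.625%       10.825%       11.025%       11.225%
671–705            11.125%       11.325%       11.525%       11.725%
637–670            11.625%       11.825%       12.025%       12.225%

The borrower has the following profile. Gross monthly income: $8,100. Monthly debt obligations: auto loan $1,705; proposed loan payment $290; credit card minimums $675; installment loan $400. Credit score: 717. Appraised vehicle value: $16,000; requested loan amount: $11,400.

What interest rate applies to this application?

10.625%

Credit score 717 ≥ 637; Total monthly debts = (1,705 + 290 + 675 + 400) = 3,070. Debt-to-income = 3,070/8,100 = 37.9% — meets 40% limit
LTV: 11,400 ÷ 16,000 = 71.2%, within 110% cap
Score 717 is in the 706–739 band; LTV 71.2% is in the ≤72% band → 10.625%.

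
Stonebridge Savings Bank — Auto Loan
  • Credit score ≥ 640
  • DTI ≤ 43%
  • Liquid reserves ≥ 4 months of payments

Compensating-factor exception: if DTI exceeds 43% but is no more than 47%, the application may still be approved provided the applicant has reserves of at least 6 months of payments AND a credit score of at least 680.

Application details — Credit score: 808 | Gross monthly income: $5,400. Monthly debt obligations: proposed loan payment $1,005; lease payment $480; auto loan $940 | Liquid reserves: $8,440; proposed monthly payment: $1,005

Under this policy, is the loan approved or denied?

Approved

Credit score 808 ≥ 640 (meets base)
Total debts = (1,005 + 480 + 940) = 2,425. DTI = 2,425/5,400 = 44.9% > 43% — standard DTI limit exceeded.
Liquid reserves cover 8,440/1,005 = 8.4 months — ≥ 4 required
44.9% falls in the override range (43%–47%), so the compensating-factor test applies.
Reserves 8.4 ≥ 6 months; credit score 808 ≥ 680.
Both override conditions satisfied; DTI exception granted.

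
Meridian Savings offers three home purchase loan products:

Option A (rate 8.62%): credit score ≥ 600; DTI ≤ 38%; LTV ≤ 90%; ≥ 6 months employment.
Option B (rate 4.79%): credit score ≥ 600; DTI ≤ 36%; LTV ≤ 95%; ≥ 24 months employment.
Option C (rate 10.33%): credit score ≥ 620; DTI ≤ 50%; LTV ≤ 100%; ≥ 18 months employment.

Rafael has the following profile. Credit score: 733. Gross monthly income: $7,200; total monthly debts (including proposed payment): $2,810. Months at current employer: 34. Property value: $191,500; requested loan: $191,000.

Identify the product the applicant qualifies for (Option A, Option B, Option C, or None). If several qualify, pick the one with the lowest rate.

Option C

DTI = 2,810/7,200 = 39%.
LTV = 191,000/191,500 = 99.7%.
Option A: score 733 ≥ 600; DTI 39% > 38%; LTV 99.7% > 90%; employment 34 ≥ 6 mo → does not qualify.
Option B: score 733 ≥ 600; DTI 39% > 36%; LTV 99.7% > 95%; employment 34 ≥ 24 mo → does not qualify.
Option C: score 733 ≥ 620; DTI 39% ≤ 50%; LTV 99.7% ≤ 100%; employment 34 ≥ 18 mo → qualifies.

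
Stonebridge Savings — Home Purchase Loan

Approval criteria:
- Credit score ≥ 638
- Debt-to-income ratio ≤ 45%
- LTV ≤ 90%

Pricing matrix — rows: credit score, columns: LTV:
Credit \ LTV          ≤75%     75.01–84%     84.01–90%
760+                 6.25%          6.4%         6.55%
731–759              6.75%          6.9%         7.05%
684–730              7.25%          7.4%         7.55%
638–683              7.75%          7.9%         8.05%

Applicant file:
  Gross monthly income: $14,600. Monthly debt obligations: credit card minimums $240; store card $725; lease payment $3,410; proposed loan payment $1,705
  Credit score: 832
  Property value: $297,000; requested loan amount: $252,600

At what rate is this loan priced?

6.55%

Credit score 832 ≥ 638; Total monthly debts = (240 + 725 + 3,410 + 1,705) = 6,080. DTI = 6,080/14,600 = 41.6% ≤ 45%
Loan-to-value = 252,600/297,000 = 85.1% — pass (90% max)
Row: 832 falls in 760+. Column: 85.1% falls in 84.01–90%. Rate = 6.55%.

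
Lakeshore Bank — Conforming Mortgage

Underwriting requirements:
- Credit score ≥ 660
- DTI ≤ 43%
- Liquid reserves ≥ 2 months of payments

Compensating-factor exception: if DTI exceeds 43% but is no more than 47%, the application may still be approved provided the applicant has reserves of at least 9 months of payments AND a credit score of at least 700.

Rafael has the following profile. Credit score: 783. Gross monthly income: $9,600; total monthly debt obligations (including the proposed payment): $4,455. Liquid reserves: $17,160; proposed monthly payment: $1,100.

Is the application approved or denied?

Credit score 783 ≥ 660 (meets base)
DTI = 4,455/9,600 = 46.4% > 43% — standard DTI limit exceeded.
Reserves = 17,160/1,100 = 15.6 months ≥ 2
46.4% falls in the override range (43%–47%), so the compensating-factor test applies.
Reserves 15.6 ≥ 9 months; credit score 783 ≥ 700.
Both compensating conditions met → exception applies.

Approved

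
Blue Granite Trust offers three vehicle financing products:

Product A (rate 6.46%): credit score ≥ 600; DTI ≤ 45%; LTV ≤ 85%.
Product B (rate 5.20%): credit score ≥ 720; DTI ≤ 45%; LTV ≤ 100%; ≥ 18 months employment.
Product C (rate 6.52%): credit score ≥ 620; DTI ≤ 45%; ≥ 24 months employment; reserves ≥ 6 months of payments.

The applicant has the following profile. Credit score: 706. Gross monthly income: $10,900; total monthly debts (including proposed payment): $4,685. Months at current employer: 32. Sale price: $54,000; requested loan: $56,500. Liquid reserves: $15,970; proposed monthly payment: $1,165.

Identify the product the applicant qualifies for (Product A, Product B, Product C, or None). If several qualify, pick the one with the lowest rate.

DTI = 4,685/10,900 = 43%.
LTV = 56,500/54,000 = 104.6%.
Reserves = 15,970/1,165 = 13.7 months.
Product A: score 706 ≥ 600; DTI 43% ≤ 45%; LTV 104.6% > 85% → does not qualify.
Product B: score 706 < 720; DTI 43% ≤ 45%; LTV 104.6% > 100%; employment 32 ≥ 18 mo → does not qualify.
Product C: score 706 ≥ 620; DTI 43% ≤ 45%; employment 32 ≥ 24 mo; reserves 13.7 ≥ 6 mo → qualifies.

Product C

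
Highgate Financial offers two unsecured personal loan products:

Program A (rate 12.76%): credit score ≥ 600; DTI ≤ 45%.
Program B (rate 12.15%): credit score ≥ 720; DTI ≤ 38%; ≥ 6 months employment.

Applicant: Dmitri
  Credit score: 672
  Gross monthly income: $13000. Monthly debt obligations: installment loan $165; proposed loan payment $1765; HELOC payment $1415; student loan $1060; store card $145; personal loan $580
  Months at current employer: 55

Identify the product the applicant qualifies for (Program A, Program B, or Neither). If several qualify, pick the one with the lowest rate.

Program A

Total debts = (165 + 1,765 + 1,415 + 1,060 + 145 + 580) = 5,130; DTI = 5,130/13,000 = 39.5%.
Program A: score 672 ≥ 600; DTI 39.5% ≤ 45% → qualifies.
Program B: score 672 < 720; DTI 39.5% > 38%; employment 55 ≥ 6 mo → does not qualify.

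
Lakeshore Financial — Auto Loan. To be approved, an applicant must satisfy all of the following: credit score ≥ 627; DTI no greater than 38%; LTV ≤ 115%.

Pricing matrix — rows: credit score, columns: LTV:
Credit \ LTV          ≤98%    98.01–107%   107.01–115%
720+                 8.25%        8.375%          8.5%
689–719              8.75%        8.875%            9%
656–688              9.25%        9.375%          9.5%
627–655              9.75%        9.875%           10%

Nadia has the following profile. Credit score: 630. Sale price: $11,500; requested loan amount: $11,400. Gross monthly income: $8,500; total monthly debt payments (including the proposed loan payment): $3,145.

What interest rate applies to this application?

Credit score 630 ≥ 627; DTI: 3,145 ÷ 8,500 = 37%, within the 38% cap
Loan-to-value = 11,400/11,500 = 99.1% — pass (115% max)
Credit 630 → row 627–655; LTV 99.1% → column 98.01–107%. Grid cell → 9.875%.

9.875%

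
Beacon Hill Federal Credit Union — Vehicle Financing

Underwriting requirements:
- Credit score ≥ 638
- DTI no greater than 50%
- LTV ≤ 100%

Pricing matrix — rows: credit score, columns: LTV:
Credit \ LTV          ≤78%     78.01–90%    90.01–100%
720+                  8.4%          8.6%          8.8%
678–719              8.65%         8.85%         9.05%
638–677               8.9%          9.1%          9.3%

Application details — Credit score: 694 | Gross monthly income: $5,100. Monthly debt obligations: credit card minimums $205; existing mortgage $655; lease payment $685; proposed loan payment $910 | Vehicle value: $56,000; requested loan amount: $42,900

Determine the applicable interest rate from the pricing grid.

Credit score 694 ≥ 638; Total monthly debts = (205 + 655 + 685 + 910) = 2,455. DTI: 2,455 ÷ 5,100 = 48.1%, within the 50% cap
Loan-to-value = 42,900/56,000 = 76.6% — pass (100% max)
Row: 694 falls in 678–719. Column: 76.6% falls in ≤78%. Rate = 8.65%.

8.65%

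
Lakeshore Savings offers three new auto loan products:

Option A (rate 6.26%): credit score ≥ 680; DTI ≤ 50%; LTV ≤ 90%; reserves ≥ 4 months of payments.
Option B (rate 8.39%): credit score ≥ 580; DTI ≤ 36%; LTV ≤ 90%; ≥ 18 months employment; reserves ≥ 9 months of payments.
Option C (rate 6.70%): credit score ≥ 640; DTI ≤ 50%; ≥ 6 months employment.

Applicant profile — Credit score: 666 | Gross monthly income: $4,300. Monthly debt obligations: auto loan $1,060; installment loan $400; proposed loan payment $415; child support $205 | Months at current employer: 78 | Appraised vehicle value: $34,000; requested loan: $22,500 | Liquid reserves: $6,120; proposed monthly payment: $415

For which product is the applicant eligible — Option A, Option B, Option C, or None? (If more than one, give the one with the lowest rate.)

Option C

Total debts = (1,060 + 400 + 415 + 205) = 2,080; DTI = 2,080/4,300 = 48.4%.
LTV = 22,500/34,000 = 66.2%.
Reserves = 6,120/415 = 14.7 months.
Option A: score 666 < 680; DTI 48.4% ≤ 50%; LTV 66.2% ≤ 90%; reserves 14.7 ≥ 4 mo → does not qualify.
Option B: score 666 ≥ 580; DTI 48.4% > 36%; LTV 66.2% ≤ 90%; employment 78 ≥ 18 mo; reserves 14.7 ≥ 9 mo → does not qualify.
Option C: score 666 ≥ 640; DTI 48.4% ≤ 50%; employment 78 ≥ 6 mo → qualifies.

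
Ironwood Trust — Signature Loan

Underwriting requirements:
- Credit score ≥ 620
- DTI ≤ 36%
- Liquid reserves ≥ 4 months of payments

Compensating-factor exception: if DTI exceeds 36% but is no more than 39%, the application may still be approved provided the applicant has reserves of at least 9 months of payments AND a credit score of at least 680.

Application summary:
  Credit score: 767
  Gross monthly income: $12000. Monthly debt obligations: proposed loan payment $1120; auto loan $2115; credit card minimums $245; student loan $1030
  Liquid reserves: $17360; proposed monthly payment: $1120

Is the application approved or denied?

Approved

Credit score 767 ≥ 620 (meets base)
Total debts = (1,120 + 2,115 + 245 + 1,030) = 4,510. DTI: 4,510 ÷ 12,000 = 37.6%, over the 36% base limit.
Reserves = 17,360/1,120 = 15.5 months ≥ 4
DTI 37.6% is within the 36%–39% exception band; checking compensating factors.
Reserves 15.5 ≥ 9 months; credit score 767 ≥ 680.
Both override conditions satisfied; DTI exception granted.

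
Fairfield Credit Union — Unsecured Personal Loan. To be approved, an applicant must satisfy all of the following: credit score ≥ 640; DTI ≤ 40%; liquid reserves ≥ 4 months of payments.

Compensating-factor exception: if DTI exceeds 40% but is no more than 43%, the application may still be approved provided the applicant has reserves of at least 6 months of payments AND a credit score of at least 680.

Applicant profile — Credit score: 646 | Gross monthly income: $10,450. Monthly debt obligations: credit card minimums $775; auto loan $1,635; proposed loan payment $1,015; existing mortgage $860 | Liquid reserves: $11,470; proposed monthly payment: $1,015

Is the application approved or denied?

Denied

Credit score 646 ≥ 640 (meets base)
Total debts = (775 + 1,635 + 1,015 + 860) = 4,285. DTI: 4,285 ÷ 10,450 = 41%, over the 40% base limit.
Liquid reserves cover 11,470/1,015 = 11.3 months — ≥ 4 required
DTI 41% is within the 40%–43% exception band; checking compensating factors.
Reserves 11.3 ≥ 6 months; credit score 646 < 680.
Override conditions not both satisfied; exception does not apply.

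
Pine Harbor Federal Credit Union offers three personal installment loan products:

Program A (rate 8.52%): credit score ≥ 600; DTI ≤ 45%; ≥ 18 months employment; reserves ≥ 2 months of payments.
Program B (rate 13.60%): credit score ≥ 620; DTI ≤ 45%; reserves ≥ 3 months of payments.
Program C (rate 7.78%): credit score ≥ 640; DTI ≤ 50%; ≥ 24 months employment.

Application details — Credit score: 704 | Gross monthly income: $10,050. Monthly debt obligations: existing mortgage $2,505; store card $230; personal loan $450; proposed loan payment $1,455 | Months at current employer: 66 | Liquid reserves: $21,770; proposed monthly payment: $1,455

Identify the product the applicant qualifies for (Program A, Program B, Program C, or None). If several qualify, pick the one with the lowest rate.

Program C

Total debts = (2,505 + 230 + 450 + 1,455) = 4,640; DTI = 4,640/10,050 = 46.2%.
Reserves = 21,770/1,455 = 15.0 months.
Program A: score 704 ≥ 600; DTI 46.2% > 45%; employment 66 ≥ 18 mo; reserves 15.0 ≥ 2 mo → does not qualify.
Program B: score 704 ≥ 620; DTI 46.2% > 45%; reserves 15.0 ≥ 3 mo → does not qualify.
Program C: score 704 ≥ 640; DTI 46.2% ≤ 50%; employment 66 ≥ 24 mo → qualifies.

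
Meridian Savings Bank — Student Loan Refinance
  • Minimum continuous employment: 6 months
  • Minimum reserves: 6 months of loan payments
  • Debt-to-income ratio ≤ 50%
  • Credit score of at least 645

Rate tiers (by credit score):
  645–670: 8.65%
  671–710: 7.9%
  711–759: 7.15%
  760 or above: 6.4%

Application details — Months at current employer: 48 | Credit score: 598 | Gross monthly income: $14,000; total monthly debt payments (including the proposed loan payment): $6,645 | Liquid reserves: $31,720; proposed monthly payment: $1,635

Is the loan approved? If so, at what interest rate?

Denied

Credit score 598 < 645 (below minimum)
Employment 48 ≥ 6 months
DTI = 6,645/14,000 = 47.5% ≤ 50%
Liquid reserves cover 31,720/1,635 = 19.4 months — ≥ 6 required
Not all requirements met → denied.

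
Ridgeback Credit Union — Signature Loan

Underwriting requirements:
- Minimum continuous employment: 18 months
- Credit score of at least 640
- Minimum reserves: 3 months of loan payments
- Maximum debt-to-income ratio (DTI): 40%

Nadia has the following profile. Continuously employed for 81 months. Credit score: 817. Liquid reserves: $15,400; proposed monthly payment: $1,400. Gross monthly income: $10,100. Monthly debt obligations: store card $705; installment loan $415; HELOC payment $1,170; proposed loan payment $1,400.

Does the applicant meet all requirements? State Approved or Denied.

Employment 81 ≥ 18 months
Credit score 817 ≥ 640 (meets)
Reserves = 15,400/1,400 = 11.0 months ≥ 3
Total monthly debts = (705 + 415 + 1,170 + 1,400) = 3,690. DTI: 3,690 ÷ 10,100 = 36.5%, within the 40% cap
All criteria satisfied.

Approved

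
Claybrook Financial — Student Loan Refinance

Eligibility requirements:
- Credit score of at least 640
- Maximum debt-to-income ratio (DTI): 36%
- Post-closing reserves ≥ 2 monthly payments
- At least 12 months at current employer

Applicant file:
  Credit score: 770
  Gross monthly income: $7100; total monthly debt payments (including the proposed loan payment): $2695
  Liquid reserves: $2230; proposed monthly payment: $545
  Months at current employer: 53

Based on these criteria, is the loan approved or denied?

Denied

Credit score 770 ≥ 640 (meets)
DTI = 2,695/7,100 = 38% > 36%
Reserves = 2,230/545 = 4.1 months ≥ 2
Employment 53 ≥ 12 months
Fails on DTI.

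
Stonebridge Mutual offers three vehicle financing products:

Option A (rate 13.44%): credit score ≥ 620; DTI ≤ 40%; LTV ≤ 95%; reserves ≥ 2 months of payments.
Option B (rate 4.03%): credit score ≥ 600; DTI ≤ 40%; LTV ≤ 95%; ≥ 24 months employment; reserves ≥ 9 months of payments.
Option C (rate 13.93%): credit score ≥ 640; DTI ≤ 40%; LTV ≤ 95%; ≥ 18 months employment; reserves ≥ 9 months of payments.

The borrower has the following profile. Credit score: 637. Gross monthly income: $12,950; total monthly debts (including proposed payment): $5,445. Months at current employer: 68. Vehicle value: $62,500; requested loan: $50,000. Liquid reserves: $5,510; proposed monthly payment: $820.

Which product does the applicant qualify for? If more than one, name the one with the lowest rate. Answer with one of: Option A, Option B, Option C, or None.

None

DTI = 5,445/12,950 = 42%.
LTV = 50,000/62,500 = 80%.
Reserves = 5,510/820 = 6.7 months.
Option A: score 637 ≥ 620; DTI 42% > 40%; LTV 80% ≤ 95%; reserves 6.7 ≥ 2 mo → does not qualify.
Option B: score 637 ≥ 600; DTI 42% > 40%; LTV 80% ≤ 95%; employment 68 ≥ 24 mo; reserves 6.7 < 9 mo → does not qualify.
Option C: score 637 < 640; DTI 42% > 40%; LTV 80% ≤ 95%; employment 68 ≥ 18 mo; reserves 6.7 < 9 mo → does not qualify.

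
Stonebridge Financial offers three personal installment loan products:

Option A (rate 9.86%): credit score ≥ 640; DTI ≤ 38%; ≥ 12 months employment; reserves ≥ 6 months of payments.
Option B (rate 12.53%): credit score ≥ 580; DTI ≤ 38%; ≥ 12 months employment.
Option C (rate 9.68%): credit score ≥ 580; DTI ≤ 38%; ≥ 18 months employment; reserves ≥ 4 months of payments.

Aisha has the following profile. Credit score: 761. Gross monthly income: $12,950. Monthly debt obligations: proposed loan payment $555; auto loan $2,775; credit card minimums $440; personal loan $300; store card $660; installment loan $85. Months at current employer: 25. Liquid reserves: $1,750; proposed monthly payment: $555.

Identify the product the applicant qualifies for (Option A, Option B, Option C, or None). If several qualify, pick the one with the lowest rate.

Option B

Total debts = (555 + 2,775 + 440 + 300 + 660 + 85) = 4,815; DTI = 4,815/12,950 = 37.2%.
Reserves = 1,750/555 = 3.2 months.
Option A: score 761 ≥ 640; DTI 37.2% ≤ 38%; employment 25 ≥ 12 mo; reserves 3.2 < 6 mo → does not qualify.
Option B: score 761 ≥ 580; DTI 37.2% ≤ 38%; employment 25 ≥ 12 mo → qualifies.
Option C: score 761 ≥ 580; DTI 37.2% ≤ 38%; employment 25 ≥ 18 mo; reserves 3.2 < 4 mo → does not qualify.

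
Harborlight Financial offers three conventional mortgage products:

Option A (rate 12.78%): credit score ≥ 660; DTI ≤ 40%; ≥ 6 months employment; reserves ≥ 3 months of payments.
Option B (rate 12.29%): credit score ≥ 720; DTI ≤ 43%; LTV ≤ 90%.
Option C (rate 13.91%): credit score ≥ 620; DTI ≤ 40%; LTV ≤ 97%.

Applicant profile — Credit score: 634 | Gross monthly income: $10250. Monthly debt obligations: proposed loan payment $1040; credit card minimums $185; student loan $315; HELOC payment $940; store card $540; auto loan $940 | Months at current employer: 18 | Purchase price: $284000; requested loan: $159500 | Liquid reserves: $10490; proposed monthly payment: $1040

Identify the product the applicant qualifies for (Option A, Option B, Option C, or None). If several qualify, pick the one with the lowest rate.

Total debts = (1,040 + 185 + 315 + 940 + 540 + 940) = 3,960; DTI = 3,960/10,250 = 38.6%.
LTV = 159,500/284,000 = 56.2%.
Reserves = 10,490/1,040 = 10.1 months.
Option A: score 634 < 660; DTI 38.6% ≤ 40%; employment 18 ≥ 6 mo; reserves 10.1 ≥ 3 mo → does not qualify.
Option B: score 634 < 720; DTI 38.6% ≤ 43%; LTV 56.2% ≤ 90% → does not qualify.
Option C: score 634 ≥ 620; DTI 38.6% ≤ 40%; LTV 56.2% ≤ 97% → qualifies.

Option C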